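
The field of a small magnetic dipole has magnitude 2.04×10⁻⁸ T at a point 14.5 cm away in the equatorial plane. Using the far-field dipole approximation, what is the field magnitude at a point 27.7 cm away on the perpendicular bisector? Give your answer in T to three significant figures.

Dipole fields scale as 1/r³ in the far field; the geometry is the same at both points.
B₂ = B₁ · (r₁/r₂)³ = 2.04×10⁻⁸ · (14.5/27.7)³.
(r₁/r₂)³ = (0.5235)³ = 0.1434.
B₂ ≈ 2.926×10⁻⁹ T.

B ≈ 2.93×10⁻⁹ T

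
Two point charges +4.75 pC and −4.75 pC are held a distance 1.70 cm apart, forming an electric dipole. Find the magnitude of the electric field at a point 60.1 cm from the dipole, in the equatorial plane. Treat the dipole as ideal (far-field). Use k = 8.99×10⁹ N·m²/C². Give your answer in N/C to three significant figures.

Dipole moment p = qd = (4.75×10⁻¹² C)(0.0170 m) = 8.075×10⁻¹⁴ C·m.
In the equatorial plane E = kp/r³.
E = (8.99×10⁹)(8.075×10⁻¹⁴) / (0.601)³ = 0.003344 N/C.

E ≈ 0.00334 N/C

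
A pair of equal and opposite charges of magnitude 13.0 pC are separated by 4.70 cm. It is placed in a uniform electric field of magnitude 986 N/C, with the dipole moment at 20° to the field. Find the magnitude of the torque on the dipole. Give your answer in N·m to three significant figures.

Dipole moment p = qd = (1.30×10⁻¹¹ C)(0.0470 m) = 6.11×10⁻¹³ C·m.
Torque on an electric dipole: τ = pE sinθ.
τ = (6.11×10⁻¹³)(986)·sin20° = 2.060×10⁻¹⁰ N·m.

τ ≈ 2.06×10⁻¹⁰ N·m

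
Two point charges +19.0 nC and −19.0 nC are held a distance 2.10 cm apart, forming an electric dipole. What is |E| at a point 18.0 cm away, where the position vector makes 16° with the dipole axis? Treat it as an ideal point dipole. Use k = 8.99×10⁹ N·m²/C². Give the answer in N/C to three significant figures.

E ≈ 1190 N/C

Dipole moment p = qd = (1.90×10⁻⁸ C)(0.0210 m) = 3.99×10⁻¹⁰ C·m.
At angle θ the dipole field magnitude is E = (kp/r³)·√(1 + 3cos²θ).
kp/r³ = (8.99×10⁹)(3.99×10⁻¹⁰) / (0.180)³ = 615.1 N/C.
√(1 + 3cos²16°) = √(1 + 3·0.9240) = √3.7721 ≈ 1.9422.
E ≈ 615.1 × 1.942 = 1195 N/C.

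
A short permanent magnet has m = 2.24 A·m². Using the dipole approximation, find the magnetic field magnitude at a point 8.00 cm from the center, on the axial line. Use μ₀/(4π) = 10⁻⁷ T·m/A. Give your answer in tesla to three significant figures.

On axis B = (μ₀/4π)·2m/r³.
B = 2·(10⁻⁷)·(2.24) / (0.0800)³ = 8.750×10⁻⁴ T.

B ≈ 8.75×10⁻⁴ T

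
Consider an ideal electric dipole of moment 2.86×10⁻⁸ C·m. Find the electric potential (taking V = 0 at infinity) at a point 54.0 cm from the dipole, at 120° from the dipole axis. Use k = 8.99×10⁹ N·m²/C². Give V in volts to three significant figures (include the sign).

The dipole potential is V = kp cosθ / r².
V = (8.99×10⁹)(2.86×10⁻⁸)·cos120° / (0.540)² = -440.9 V.

V ≈ -441 V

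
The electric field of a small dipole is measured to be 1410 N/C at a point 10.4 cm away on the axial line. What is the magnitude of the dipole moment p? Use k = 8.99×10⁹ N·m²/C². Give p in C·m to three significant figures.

p ≈ 8.82×10⁻¹¹ C·m

On axis E = 2kp/r³, so p = Er³/(2k).
p = (1410)·(0.104)³ / (2·8.99×10⁹) = 8.821×10⁻¹¹ C·m.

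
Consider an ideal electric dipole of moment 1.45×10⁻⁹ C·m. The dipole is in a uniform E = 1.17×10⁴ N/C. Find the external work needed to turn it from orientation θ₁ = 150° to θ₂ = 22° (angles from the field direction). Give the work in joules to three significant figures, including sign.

W ≈ -3.04×10⁻⁵ J

W_ext = ΔU = U(θ₂) − U(θ₁) = −pE cosθ₂ − (−pE cosθ₁) = pE(cosθ₁ − cosθ₂).
W = (1.45×10⁻⁹)(1.17×10⁴)·(cos150° − cos22°) = (1.696×10⁻⁵)·(-1.7932) = -3.042×10⁻⁵ J.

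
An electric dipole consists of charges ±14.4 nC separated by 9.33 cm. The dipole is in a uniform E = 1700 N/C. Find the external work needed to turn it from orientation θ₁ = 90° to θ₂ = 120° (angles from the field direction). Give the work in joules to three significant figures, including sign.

W ≈ 1.14×10⁻⁶ J

Dipole moment p = qd = (1.44×10⁻⁸ C)(0.0933 m) = 1.344×10⁻⁹ C·m.
W_ext = ΔU = U(θ₂) − U(θ₁) = −pE cosθ₂ − (−pE cosθ₁) = pE(cosθ₁ − cosθ₂).
W = (1.344×10⁻⁹)(1700)·(cos90° − cos120°) = (2.285×10⁻⁶)·(+0.5000) = 1.142×10⁻⁶ J.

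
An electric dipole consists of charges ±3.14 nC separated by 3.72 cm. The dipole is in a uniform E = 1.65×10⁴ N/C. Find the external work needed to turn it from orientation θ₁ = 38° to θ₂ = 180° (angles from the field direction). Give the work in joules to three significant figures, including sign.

W ≈ 3.45×10⁻⁶ J

Dipole moment p = qd = (3.14×10⁻⁹ C)(0.0372 m) = 1.168×10⁻¹⁰ C·m.
W_ext = ΔU = U(θ₂) − U(θ₁) = −pE cosθ₂ − (−pE cosθ₁) = pE(cosθ₁ − cosθ₂).
W = (1.168×10⁻¹⁰)(1.65×10⁴)·(cos38° − cos180°) = (1.927×10⁻⁶)·(+1.7880) = 3.446×10⁻⁶ J.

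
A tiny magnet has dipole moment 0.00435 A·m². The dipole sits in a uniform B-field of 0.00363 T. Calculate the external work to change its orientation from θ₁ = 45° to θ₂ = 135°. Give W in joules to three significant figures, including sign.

W ≈ 2.23×10⁻⁵ J

W_ext = ΔU = −mB cosθ₂ + mB cosθ₁ = mB(cosθ₁ − cosθ₂).
W = (0.00435)(0.00363)·(cos45° − cos135°) = (1.579×10⁻⁵)·(+1.4142) = 2.233×10⁻⁵ J.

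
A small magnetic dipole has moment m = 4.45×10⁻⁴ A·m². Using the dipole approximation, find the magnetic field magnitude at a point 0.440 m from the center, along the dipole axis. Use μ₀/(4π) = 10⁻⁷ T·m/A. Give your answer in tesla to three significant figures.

On axis B = (μ₀/4π)·2m/r³.
B = 2·(10⁻⁷)·(4.45×10⁻⁴) / (0.440)³ = 1.045×10⁻⁹ T.

B ≈ 1.04×10⁻⁹ T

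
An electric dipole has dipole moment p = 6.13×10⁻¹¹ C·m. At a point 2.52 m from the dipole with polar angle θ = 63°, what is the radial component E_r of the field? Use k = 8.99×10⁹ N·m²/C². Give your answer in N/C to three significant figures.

E_r ≈ 0.0313 N/C

For a dipole, E_r = (2kp cosθ)/r³.
kp/r³ = (8.99×10⁹)(6.13×10⁻¹¹)/(2.52)³ = 0.03444 N/C.
E_r = 2·0.03444·cos63° = 0.03127 N/C.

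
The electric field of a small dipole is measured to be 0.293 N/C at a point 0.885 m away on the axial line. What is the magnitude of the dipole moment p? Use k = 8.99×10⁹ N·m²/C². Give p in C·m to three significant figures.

On axis E = 2kp/r³, so p = Er³/(2k).
p = (0.293)·(0.885)³ / (2·8.99×10⁹) = 1.130×10⁻¹¹ C·m.

p ≈ 1.13×10⁻¹¹ C·m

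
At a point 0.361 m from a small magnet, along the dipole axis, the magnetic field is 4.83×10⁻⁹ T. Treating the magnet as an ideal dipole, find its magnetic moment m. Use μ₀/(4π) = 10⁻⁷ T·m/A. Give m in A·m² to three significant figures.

On axis B = (μ₀/4π)·2m/r³, so m = Br³·4π/(μ₀·2).
m = (4.83×10⁻⁹)·(0.361)³ / (2·10⁻⁷) = 0.001136 A·m².

m ≈ 0.00114 A·m²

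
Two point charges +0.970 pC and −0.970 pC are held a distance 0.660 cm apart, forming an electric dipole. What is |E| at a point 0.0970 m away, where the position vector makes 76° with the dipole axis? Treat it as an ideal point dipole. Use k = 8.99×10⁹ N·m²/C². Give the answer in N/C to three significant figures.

E ≈ 0.0684 N/C

Dipole moment p = qd = (9.70×10⁻¹³ C)(0.00660 m) = 6.402×10⁻¹⁵ C·m.
At angle θ the dipole field magnitude is E = (kp/r³)·√(1 + 3cos²θ).
kp/r³ = (8.99×10⁹)(6.402×10⁻¹⁵) / (0.0970)³ = 0.06306 N/C.
√(1 + 3cos²76°) = √(1 + 3·0.0585) = √1.1756 ≈ 1.0842.
E ≈ 0.06306 × 1.084 = 0.06837 N/C.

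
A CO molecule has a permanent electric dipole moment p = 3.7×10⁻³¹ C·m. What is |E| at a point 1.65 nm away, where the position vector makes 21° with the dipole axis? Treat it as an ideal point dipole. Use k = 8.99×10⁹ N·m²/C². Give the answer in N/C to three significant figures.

E ≈ 1.41×10⁶ N/C

At angle θ the dipole field magnitude is E = (kp/r³)·√(1 + 3cos²θ).
kp/r³ = (8.99×10⁹)(3.70×10⁻³¹) / (1.65×10⁻⁹)³ = 7.405×10⁵ N/C.
√(1 + 3cos²21°) = √(1 + 3·0.8716) = √3.6147 ≈ 1.9012.
E ≈ 7.405×10⁵ × 1.901 = 1.408×10⁶ N/C.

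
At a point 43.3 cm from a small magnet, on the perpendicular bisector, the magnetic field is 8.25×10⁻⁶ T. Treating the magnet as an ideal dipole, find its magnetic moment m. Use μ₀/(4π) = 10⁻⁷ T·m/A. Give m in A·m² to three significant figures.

In the equatorial plane B = (μ₀/4π)·m/r³, so m = Br³·4π/(μ₀).
m = (8.25×10⁻⁶)·(0.433)³ / (10⁻⁷) = 6.698 A·m².

m ≈ 6.70 A·m²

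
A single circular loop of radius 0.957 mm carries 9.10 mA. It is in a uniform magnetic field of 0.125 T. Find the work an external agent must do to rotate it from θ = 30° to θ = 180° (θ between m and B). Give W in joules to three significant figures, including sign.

Magnetic moment m = IA = Iπa² = (0.00910)·π·(9.57×10⁻⁴)² = 2.618×10⁻⁸ A·m².
W_ext = ΔU = −mB cosθ₂ + mB cosθ₁ = mB(cosθ₁ − cosθ₂).
W = (2.618×10⁻⁸)(0.125)·(cos30° − cos180°) = (3.272×10⁻⁹)·(+1.8660) = 6.107×10⁻⁹ J.

W ≈ 6.11×10⁻⁹ J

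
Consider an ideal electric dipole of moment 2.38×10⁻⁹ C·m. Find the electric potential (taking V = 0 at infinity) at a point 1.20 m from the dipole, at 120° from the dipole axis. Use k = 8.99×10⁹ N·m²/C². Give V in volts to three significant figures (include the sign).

V ≈ -7.43 V

The dipole potential is V = kp cosθ / r².
V = (8.99×10⁹)(2.38×10⁻⁹)·cos120° / (1.20)² = -7.429 V.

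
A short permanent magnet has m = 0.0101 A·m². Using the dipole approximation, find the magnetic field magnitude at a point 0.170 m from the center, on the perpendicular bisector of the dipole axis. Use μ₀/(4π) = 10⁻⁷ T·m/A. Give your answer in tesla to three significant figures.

In the equatorial plane B = (μ₀/4π)·m/r³ (half the axial value).
B = (10⁻⁷)·(0.0101) / (0.170)³ = 2.056×10⁻⁷ T.

B ≈ 2.06×10⁻⁷ T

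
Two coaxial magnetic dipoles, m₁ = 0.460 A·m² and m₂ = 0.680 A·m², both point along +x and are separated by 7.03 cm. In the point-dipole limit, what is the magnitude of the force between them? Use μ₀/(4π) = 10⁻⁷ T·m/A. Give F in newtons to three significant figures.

On-axis B of dipole 1: B = (μ₀/4π)·2m₁/r³. Force on dipole 2: F = m₂·dB/dr.
dB/dr = −(μ₀/4π)·6m₁/r⁴, so |F| = (μ₀/4π)·6m₁m₂/r⁴.
F = 6(10⁻⁷)(0.460)(0.680)/(0.0703)⁴ = 0.007684 N.

F ≈ 0.00768 N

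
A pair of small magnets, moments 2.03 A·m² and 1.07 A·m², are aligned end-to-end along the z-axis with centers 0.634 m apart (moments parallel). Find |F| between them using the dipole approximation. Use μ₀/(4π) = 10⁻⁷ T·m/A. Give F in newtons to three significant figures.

F ≈ 8.07×10⁻⁶ N

On-axis B of dipole 1: B = (μ₀/4π)·2m₁/r³. Force on dipole 2: F = m₂·dB/dr.
dB/dr = −(μ₀/4π)·6m₁/r⁴, so |F| = (μ₀/4π)·6m₁m₂/r⁴.
F = 6(10⁻⁷)(2.03)(1.07)/(0.634)⁴ = 8.066×10⁻⁶ N.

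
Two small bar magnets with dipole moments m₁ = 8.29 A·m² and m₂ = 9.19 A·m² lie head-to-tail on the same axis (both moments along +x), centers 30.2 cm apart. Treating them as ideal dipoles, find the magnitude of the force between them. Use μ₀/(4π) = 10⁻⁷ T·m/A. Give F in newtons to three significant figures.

F ≈ 0.00550 N

On-axis B of dipole 1: B = (μ₀/4π)·2m₁/r³. Force on dipole 2: F = m₂·dB/dr.
dB/dr = −(μ₀/4π)·6m₁/r⁴, so |F| = (μ₀/4π)·6m₁m₂/r⁴.
F = 6(10⁻⁷)(8.29)(9.19)/(0.302)⁴ = 0.005495 N.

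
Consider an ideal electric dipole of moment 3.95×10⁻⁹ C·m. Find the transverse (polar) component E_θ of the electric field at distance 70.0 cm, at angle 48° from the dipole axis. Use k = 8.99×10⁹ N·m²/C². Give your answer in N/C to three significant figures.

E_θ ≈ 76.9 N/C

For a dipole, E_θ = (kp sinθ)/r³.
kp/r³ = (8.99×10⁹)(3.95×10⁻⁹)/(0.700)³ = 103.5 N/C.
E_θ = 103.5·sin48° = 76.94 N/C.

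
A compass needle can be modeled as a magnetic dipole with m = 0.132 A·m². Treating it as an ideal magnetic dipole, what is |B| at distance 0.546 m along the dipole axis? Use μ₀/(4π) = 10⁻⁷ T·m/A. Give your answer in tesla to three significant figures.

On axis B = (μ₀/4π)·2m/r³.
B = 2·(10⁻⁷)·(0.132) / (0.546)³ = 1.622×10⁻⁷ T.

B ≈ 1.62×10⁻⁷ T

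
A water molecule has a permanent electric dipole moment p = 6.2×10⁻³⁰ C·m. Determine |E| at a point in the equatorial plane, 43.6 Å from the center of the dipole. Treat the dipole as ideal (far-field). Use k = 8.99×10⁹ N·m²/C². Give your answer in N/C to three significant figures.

On the perpendicular bisector E = kp/r³ (half the axial value at the same distance).
E = (8.99×10⁹)(6.20×10⁻³⁰) / (4.36×10⁻⁹)³ = 6.725×10⁵ N/C.

E ≈ 6.72×10⁵ N/C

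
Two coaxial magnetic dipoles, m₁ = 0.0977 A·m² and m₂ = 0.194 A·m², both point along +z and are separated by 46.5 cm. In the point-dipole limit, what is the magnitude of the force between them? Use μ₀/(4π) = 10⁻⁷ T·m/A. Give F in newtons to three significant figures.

On-axis B of dipole 1: B = (μ₀/4π)·2m₁/r³. Force on dipole 2: F = m₂·dB/dr.
dB/dr = −(μ₀/4π)·6m₁/r⁴, so |F| = (μ₀/4π)·6m₁m₂/r⁴.
F = 6(10⁻⁷)(0.0977)(0.194)/(0.465)⁴ = 2.432×10⁻⁷ N.

F ≈ 2.43×10⁻⁷ N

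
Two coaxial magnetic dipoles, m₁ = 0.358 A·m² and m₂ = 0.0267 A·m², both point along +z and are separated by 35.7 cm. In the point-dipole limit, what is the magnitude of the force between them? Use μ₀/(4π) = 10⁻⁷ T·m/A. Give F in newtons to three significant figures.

On-axis B of dipole 1: B = (μ₀/4π)·2m₁/r³. Force on dipole 2: F = m₂·dB/dr.
dB/dr = −(μ₀/4π)·6m₁/r⁴, so |F| = (μ₀/4π)·6m₁m₂/r⁴.
F = 6(10⁻⁷)(0.358)(0.0267)/(0.357)⁴ = 3.531×10⁻⁷ N.

F ≈ 3.53×10⁻⁷ N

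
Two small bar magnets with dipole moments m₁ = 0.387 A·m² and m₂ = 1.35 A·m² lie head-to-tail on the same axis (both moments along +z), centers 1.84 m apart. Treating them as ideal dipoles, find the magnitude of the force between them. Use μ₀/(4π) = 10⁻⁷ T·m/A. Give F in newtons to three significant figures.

F ≈ 2.73×10⁻⁸ N

On-axis B of dipole 1: B = (μ₀/4π)·2m₁/r³. Force on dipole 2: F = m₂·dB/dr.
dB/dr = −(μ₀/4π)·6m₁/r⁴, so |F| = (μ₀/4π)·6m₁m₂/r⁴.
F = 6(10⁻⁷)(0.387)(1.35)/(1.84)⁴ = 2.735×10⁻⁸ N.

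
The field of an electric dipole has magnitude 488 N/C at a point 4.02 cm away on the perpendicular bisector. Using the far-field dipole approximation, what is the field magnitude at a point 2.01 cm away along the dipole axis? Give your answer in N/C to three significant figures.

Dipole fields scale as 1/r³ in the far field.
The axial field is twice the equatorial field at the same r, so the geometry factor is 2/1.
E₂ = E₁ · (2/1) · (r₁/r₂)³ = 488 · 2 · (4.02/2.01)³.
(r₁/r₂)³ = (2)³ = 8.
E₂ ≈ 7808 N/C.

E ≈ 7810 N/C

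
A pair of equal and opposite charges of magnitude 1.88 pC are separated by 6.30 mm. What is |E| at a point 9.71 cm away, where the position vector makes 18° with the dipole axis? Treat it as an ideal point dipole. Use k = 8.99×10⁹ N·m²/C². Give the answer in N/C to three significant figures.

Dipole moment p = qd = (1.88×10⁻¹² C)(0.00630 m) = 1.184×10⁻¹⁴ C·m.
At angle θ the dipole field magnitude is E = (kp/r³)·√(1 + 3cos²θ).
kp/r³ = (8.99×10⁹)(1.184×10⁻¹⁴) / (0.0971)³ = 0.1163 N/C.
√(1 + 3cos²18°) = √(1 + 3·0.9045) = √3.7135 ≈ 1.9271.
E ≈ 0.1163 × 1.927 = 0.2241 N/C.

E ≈ 0.224 N/C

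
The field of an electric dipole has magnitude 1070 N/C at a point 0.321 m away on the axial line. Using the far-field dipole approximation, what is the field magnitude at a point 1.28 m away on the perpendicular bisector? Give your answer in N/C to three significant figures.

E ≈ 8.44 N/C

Dipole fields scale as 1/r³ in the far field.
The axial field is twice the equatorial field at the same r, so the geometry factor is 1/2.
E₂ = E₁ · (1/2) · (r₁/r₂)³ = 1070 · 0.5 · (0.321/1.28)³.
(r₁/r₂)³ = (0.2508)³ = 0.01577.
E₂ ≈ 8.438 N/C.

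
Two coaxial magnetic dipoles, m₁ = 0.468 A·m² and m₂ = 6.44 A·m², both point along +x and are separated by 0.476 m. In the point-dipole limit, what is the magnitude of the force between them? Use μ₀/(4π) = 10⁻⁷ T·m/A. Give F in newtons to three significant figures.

On-axis B of dipole 1: B = (μ₀/4π)·2m₁/r³. Force on dipole 2: F = m₂·dB/dr.
dB/dr = −(μ₀/4π)·6m₁/r⁴, so |F| = (μ₀/4π)·6m₁m₂/r⁴.
F = 6(10⁻⁷)(0.468)(6.44)/(0.476)⁴ = 3.523×10⁻⁵ N.

F ≈ 3.52×10⁻⁵ N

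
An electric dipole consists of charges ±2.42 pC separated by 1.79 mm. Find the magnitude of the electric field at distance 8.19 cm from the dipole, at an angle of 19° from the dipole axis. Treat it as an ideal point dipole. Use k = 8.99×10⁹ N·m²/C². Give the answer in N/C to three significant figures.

E ≈ 0.136 N/C

Dipole moment p = qd = (2.42×10⁻¹² C)(0.00179 m) = 4.332×10⁻¹⁵ C·m.
At angle θ the dipole field magnitude is E = (kp/r³)·√(1 + 3cos²θ).
kp/r³ = (8.99×10⁹)(4.332×10⁻¹⁵) / (0.0819)³ = 0.07089 N/C.
√(1 + 3cos²19°) = √(1 + 3·0.8940) = √3.6820 ≈ 1.9189.
E ≈ 0.07089 × 1.919 = 0.1360 N/C.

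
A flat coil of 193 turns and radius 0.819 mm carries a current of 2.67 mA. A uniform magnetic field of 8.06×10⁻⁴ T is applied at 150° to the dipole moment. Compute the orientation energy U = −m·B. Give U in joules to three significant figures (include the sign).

m = NIA = NIπa² = 193·(0.00267)·π·(8.19×10⁻⁴)² = 1.086×10⁻⁶ A·m².
U = −m·B = −mB cosθ.
U = −(1.086×10⁻⁶)(8.06×10⁻⁴)·cos150° = 7.580×10⁻¹⁰ J.

U ≈ 7.58×10⁻¹⁰ J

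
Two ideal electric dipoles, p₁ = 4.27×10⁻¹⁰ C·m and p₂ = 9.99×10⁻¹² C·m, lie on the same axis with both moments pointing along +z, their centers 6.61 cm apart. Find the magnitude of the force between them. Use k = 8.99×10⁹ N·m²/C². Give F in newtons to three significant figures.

F ≈ 1.21×10⁻⁵ N

On-axis field of dipole 1 at distance r: E = 2kp₁/r³. Force on dipole 2 is F = p₂·dE/dr (gradient along axis).
dE/dr = −6kp₁/r⁴, so |F| = 6kp₁p₂/r⁴ (attractive for aligned moments).
F = 6(8.99×10⁹)(4.27×10⁻¹⁰)(9.99×10⁻¹²)/(0.0661)⁴ = 1.205×10⁻⁵ N.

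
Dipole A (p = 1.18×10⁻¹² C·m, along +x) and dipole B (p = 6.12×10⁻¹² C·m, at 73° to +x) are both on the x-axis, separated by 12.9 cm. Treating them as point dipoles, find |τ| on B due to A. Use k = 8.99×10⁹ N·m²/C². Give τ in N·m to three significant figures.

The second dipole sits on the axis of the first, so the field there is axial: E₁ = 2kp₁/r³ along +x.
E₁ = 2(8.99×10⁹)(1.18×10⁻¹²)/(0.129)³ = 9.883 N/C.
Torque on the second dipole: τ = p₂ E₁ sinθ.
τ = (6.12×10⁻¹²)(9.883)·sin73° = 5.784×10⁻¹¹ N·m.

τ ≈ 5.78×10⁻¹¹ N·m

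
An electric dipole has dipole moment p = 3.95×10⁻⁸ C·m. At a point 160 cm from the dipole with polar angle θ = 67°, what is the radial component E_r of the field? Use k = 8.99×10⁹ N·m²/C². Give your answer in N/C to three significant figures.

E_r ≈ 67.7 N/C

For a dipole, E_r = (2kp cosθ)/r³.
kp/r³ = (8.99×10⁹)(3.95×10⁻⁸)/(1.60)³ = 86.70 N/C.
E_r = 2·86.70·cos67° = 67.75 N/C.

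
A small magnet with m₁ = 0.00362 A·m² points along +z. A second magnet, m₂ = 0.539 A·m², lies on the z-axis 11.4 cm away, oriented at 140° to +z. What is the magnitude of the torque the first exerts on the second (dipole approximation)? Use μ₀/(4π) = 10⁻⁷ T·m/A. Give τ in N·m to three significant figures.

τ ≈ 1.69×10⁻⁷ N·m

Dipole B is on the axis of dipole A, so B₁ there is axial: B₁ = (μ₀/4π)·2m₁/r³ along +z.
B₁ = 2(10⁻⁷)(0.00362)/(0.114)³ = 4.887×10⁻⁷ T.
τ = m₂ B₁ sinθ.
τ = (0.539)(4.887×10⁻⁷)·sin140° = 1.693×10⁻⁷ N·m.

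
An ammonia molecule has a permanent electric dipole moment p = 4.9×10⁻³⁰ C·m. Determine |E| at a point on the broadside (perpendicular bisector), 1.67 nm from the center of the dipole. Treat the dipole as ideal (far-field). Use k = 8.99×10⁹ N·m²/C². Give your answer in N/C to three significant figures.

In the equatorial plane E = kp/r³.
E = (8.99×10⁹)(4.90×10⁻³⁰) / (1.67×10⁻⁹)³ = 9.458×10⁶ N/C.

E ≈ 9.46×10⁶ N/C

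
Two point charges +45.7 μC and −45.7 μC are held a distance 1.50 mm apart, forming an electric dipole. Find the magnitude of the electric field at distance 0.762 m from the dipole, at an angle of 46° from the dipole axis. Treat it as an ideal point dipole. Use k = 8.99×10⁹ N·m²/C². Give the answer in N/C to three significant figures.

Dipole moment p = qd = (4.57×10⁻⁵ C)(0.00150 m) = 6.855×10⁻⁸ C·m.
At angle θ the dipole field magnitude is E = (kp/r³)·√(1 + 3cos²θ).
kp/r³ = (8.99×10⁹)(6.855×10⁻⁸) / (0.762)³ = 1393 N/C.
√(1 + 3cos²46°) = √(1 + 3·0.4826) = √2.4477 ≈ 1.5645.
E ≈ 1393 × 1.564 = 2179 N/C.

E ≈ 2180 N/C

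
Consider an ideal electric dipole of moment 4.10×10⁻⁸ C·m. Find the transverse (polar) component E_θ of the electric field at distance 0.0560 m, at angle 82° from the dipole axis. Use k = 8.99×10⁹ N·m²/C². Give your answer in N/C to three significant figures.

E_θ ≈ 2.08×10⁶ N/C

For a dipole, E_θ = (kp sinθ)/r³.
kp/r³ = (8.99×10⁹)(4.10×10⁻⁸)/(0.0560)³ = 2.099×10⁶ N/C.
E_θ = 2.099×10⁶·sin82° = 2.078×10⁶ N/C.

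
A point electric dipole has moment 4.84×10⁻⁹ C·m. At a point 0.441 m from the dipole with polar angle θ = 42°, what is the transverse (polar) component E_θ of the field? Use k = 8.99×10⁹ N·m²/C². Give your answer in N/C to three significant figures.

E_θ ≈ 339 N/C

For a dipole, E_θ = (kp sinθ)/r³.
kp/r³ = (8.99×10⁹)(4.84×10⁻⁹)/(0.441)³ = 507.3 N/C.
E_θ = 507.3·sin42° = 339.5 N/C.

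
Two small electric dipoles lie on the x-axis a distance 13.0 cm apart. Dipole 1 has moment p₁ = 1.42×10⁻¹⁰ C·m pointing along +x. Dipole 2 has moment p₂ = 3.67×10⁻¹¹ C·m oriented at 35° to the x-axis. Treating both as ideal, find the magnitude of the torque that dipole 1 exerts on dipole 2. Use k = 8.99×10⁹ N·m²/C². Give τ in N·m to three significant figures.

The second dipole sits on the axis of the first, so the field there is axial: E₁ = 2kp₁/r³ along +x.
E₁ = 2(8.99×10⁹)(1.42×10⁻¹⁰)/(0.130)³ = 1162 N/C.
Torque on the second dipole: τ = p₂ E₁ sinθ.
τ = (3.67×10⁻¹¹)(1162)·sin35° = 2.446×10⁻⁸ N·m.

τ ≈ 2.45×10⁻⁸ N·m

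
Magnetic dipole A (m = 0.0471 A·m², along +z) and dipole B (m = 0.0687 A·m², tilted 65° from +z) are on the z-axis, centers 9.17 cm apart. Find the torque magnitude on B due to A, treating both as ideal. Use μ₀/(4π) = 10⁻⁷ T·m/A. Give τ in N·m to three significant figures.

Dipole B is on the axis of dipole A, so B₁ there is axial: B₁ = (μ₀/4π)·2m₁/r³ along +z.
B₁ = 2(10⁻⁷)(0.0471)/(0.0917)³ = 1.222×10⁻⁵ T.
τ = m₂ B₁ sinθ.
τ = (0.0687)(1.222×10⁻⁵)·sin65° = 7.606×10⁻⁷ N·m.

τ ≈ 7.61×10⁻⁷ N·m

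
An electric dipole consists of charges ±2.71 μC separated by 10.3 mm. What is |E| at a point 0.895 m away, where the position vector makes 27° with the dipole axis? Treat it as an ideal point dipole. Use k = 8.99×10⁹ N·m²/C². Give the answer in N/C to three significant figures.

E ≈ 644 N/C

Dipole moment p = qd = (2.71×10⁻⁶ C)(0.0103 m) = 2.791×10⁻⁸ C·m.
At angle θ the dipole field magnitude is E = (kp/r³)·√(1 + 3cos²θ).
kp/r³ = (8.99×10⁹)(2.791×10⁻⁸) / (0.895)³ = 350.0 N/C.
√(1 + 3cos²27°) = √(1 + 3·0.7939) = √3.3817 ≈ 1.8389.
E ≈ 350.0 × 1.839 = 643.6 N/C.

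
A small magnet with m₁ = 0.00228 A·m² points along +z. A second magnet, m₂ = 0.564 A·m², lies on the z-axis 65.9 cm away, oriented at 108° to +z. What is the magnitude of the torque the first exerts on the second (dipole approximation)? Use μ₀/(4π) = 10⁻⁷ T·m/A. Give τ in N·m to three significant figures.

τ ≈ 8.55×10⁻¹⁰ N·m

Dipole B is on the axis of dipole A, so B₁ there is axial: B₁ = (μ₀/4π)·2m₁/r³ along +z.
B₁ = 2(10⁻⁷)(0.00228)/(0.659)³ = 1.593×10⁻⁹ T.
τ = m₂ B₁ sinθ.
τ = (0.564)(1.593×10⁻⁹)·sin108° = 8.547×10⁻¹⁰ N·m.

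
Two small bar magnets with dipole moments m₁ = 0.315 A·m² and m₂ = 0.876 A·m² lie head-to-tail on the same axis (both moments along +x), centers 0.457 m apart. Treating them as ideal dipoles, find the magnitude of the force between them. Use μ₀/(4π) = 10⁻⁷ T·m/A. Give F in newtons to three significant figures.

F ≈ 3.80×10⁻⁶ N

On-axis B of dipole 1: B = (μ₀/4π)·2m₁/r³. Force on dipole 2: F = m₂·dB/dr.
dB/dr = −(μ₀/4π)·6m₁/r⁴, so |F| = (μ₀/4π)·6m₁m₂/r⁴.
F = 6(10⁻⁷)(0.315)(0.876)/(0.457)⁴ = 3.796×10⁻⁶ N.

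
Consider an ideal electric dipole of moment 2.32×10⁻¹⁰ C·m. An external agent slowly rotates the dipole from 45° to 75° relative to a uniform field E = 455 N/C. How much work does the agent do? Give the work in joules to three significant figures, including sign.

W ≈ 4.73×10⁻⁸ J

W_ext = ΔU = U(θ₂) − U(θ₁) = −pE cosθ₂ − (−pE cosθ₁) = pE(cosθ₁ − cosθ₂).
W = (2.32×10⁻¹⁰)(455)·(cos45° − cos75°) = (1.056×10⁻⁷)·(+0.4483) = 4.732×10⁻⁸ J.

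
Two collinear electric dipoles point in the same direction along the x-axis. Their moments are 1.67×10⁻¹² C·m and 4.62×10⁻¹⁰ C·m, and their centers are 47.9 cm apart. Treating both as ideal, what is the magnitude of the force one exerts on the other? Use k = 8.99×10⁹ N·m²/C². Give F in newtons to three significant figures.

On-axis field of dipole 1 at distance r: E = 2kp₁/r³. Force on dipole 2 is F = p₂·dE/dr (gradient along axis).
dE/dr = −6kp₁/r⁴, so |F| = 6kp₁p₂/r⁴ (attractive for aligned moments).
F = 6(8.99×10⁹)(1.67×10⁻¹²)(4.62×10⁻¹⁰)/(0.479)⁴ = 7.905×10⁻¹⁰ N.

F ≈ 7.91×10⁻¹⁰ N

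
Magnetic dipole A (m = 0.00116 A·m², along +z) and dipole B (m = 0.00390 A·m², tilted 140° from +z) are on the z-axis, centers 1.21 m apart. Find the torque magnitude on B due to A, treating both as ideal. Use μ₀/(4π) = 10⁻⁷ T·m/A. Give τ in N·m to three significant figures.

τ ≈ 3.28×10⁻¹³ N·m

Dipole B is on the axis of dipole A, so B₁ there is axial: B₁ = (μ₀/4π)·2m₁/r³ along +z.
B₁ = 2(10⁻⁷)(0.00116)/(1.21)³ = 1.310×10⁻¹⁰ T.
τ = m₂ B₁ sinθ.
τ = (0.00390)(1.310×10⁻¹⁰)·sin140° = 3.283×10⁻¹³ N·m.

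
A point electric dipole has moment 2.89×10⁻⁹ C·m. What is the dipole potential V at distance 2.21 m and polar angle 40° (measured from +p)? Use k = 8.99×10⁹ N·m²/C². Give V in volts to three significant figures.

V ≈ 4.07 V

The dipole potential is V = kp cosθ / r².
V = (8.99×10⁹)(2.89×10⁻⁹)·cos40° / (2.21)² = 4.075 V.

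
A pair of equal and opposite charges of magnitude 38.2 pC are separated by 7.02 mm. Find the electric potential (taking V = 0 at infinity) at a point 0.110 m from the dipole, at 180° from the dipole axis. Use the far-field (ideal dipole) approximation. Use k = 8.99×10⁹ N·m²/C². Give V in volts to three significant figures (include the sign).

Dipole moment p = qd = (3.82×10⁻¹¹ C)(0.00702 m) = 2.682×10⁻¹³ C·m.
The dipole potential is V = kp cosθ / r².
V = (8.99×10⁹)(2.682×10⁻¹³)·cos180° / (0.110)² = -0.1993 V.

V ≈ -0.199 V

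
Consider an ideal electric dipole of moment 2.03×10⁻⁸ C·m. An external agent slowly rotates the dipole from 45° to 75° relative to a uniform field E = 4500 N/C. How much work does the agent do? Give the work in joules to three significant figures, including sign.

W_ext = ΔU = U(θ₂) − U(θ₁) = −pE cosθ₂ − (−pE cosθ₁) = pE(cosθ₁ − cosθ₂).
W = (2.03×10⁻⁸)(4500)·(cos45° − cos75°) = (9.135×10⁻⁵)·(+0.4483) = 4.095×10⁻⁵ J.

W ≈ 4.10×10⁻⁵ J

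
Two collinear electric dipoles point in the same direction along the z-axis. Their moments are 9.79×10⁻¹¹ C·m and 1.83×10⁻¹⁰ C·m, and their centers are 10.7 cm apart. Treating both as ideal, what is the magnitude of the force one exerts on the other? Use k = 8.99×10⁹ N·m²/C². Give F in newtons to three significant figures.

F ≈ 7.37×10⁻⁶ N

On-axis field of dipole 1 at distance r: E = 2kp₁/r³. Force on dipole 2 is F = p₂·dE/dr (gradient along axis).
dE/dr = −6kp₁/r⁴, so |F| = 6kp₁p₂/r⁴ (attractive for aligned moments).
F = 6(8.99×10⁹)(9.79×10⁻¹¹)(1.83×10⁻¹⁰)/(0.107)⁴ = 7.372×10⁻⁶ N.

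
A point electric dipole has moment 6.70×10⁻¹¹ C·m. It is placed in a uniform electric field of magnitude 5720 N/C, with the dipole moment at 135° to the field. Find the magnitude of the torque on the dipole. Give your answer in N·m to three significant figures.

τ ≈ 2.71×10⁻⁷ N·m

Torque on an electric dipole: τ = pE sinθ.
τ = (6.70×10⁻¹¹)(5720)·sin135° = 2.710×10⁻⁷ N·m.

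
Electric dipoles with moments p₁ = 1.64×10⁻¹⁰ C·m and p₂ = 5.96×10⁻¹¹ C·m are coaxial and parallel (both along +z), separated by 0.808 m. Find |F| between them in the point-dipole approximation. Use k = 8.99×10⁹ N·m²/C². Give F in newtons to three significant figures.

F ≈ 1.24×10⁻⁹ N

On-axis field of dipole 1 at distance r: E = 2kp₁/r³. Force on dipole 2 is F = p₂·dE/dr (gradient along axis).
dE/dr = −6kp₁/r⁴, so |F| = 6kp₁p₂/r⁴ (attractive for aligned moments).
F = 6(8.99×10⁹)(1.64×10⁻¹⁰)(5.96×10⁻¹¹)/(0.808)⁴ = 1.237×10⁻⁹ N.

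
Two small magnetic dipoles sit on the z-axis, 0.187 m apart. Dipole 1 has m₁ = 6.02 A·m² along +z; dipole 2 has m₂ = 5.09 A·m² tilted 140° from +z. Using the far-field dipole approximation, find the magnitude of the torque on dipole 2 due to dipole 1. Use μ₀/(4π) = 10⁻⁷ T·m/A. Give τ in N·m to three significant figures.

Dipole B is on the axis of dipole A, so B₁ there is axial: B₁ = (μ₀/4π)·2m₁/r³ along +z.
B₁ = 2(10⁻⁷)(6.02)/(0.187)³ = 1.841×10⁻⁴ T.
τ = m₂ B₁ sinθ.
τ = (5.09)(1.841×10⁻⁴)·sin140° = 6.024×10⁻⁴ N·m.

τ ≈ 6.02×10⁻⁴ N·m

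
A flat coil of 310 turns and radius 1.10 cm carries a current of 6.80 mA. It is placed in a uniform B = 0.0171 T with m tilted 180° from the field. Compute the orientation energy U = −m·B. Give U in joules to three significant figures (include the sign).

U ≈ 1.37×10⁻⁵ J

m = NIA = NIπa² = 310·(0.00680)·π·(0.0110)² = 8.013×10⁻⁴ A·m².
U = −m·B = −mB cosθ.
U = −(8.013×10⁻⁴)(0.0171)·cos180° = 1.370×10⁻⁵ J.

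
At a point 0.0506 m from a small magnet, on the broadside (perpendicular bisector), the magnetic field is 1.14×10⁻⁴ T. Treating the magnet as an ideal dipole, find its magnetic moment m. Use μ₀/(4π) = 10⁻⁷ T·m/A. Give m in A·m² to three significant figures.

In the equatorial plane B = (μ₀/4π)·m/r³, so m = Br³·4π/(μ₀).
m = (1.14×10⁻⁴)·(0.0506)³ / (10⁻⁷) = 0.1477 A·m².

m ≈ 0.148 A·m²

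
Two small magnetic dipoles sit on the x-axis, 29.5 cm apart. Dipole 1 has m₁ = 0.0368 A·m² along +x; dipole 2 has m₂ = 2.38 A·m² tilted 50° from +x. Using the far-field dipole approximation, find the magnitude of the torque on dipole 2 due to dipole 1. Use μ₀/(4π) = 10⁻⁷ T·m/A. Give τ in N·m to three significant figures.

τ ≈ 5.23×10⁻⁷ N·m

Dipole B is on the axis of dipole A, so B₁ there is axial: B₁ = (μ₀/4π)·2m₁/r³ along +x.
B₁ = 2(10⁻⁷)(0.0368)/(0.295)³ = 2.867×10⁻⁷ T.
τ = m₂ B₁ sinθ.
τ = (2.38)(2.867×10⁻⁷)·sin50° = 5.227×10⁻⁷ N·m.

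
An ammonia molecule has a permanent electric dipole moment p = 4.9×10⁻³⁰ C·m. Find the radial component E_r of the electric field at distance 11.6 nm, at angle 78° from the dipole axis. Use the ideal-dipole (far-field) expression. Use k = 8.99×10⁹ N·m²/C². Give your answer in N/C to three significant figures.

For a dipole, E_r = (2kp cosθ)/r³.
kp/r³ = (8.99×10⁹)(4.90×10⁻³⁰)/(1.16×10⁻⁸)³ = 2.822×10⁴ N/C.
E_r = 2·2.822×10⁴·cos78° = 1.174×10⁴ N/C.

E_r ≈ 1.17×10⁴ N/C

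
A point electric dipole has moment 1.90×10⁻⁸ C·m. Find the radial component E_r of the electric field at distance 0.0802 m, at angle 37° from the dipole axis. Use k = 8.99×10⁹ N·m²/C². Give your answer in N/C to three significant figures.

E_r ≈ 5.29×10⁵ N/C

For a dipole, E_r = (2kp cosθ)/r³.
kp/r³ = (8.99×10⁹)(1.90×10⁻⁸)/(0.0802)³ = 3.311×10⁵ N/C.
E_r = 2·3.311×10⁵·cos37° = 5.289×10⁵ N/C.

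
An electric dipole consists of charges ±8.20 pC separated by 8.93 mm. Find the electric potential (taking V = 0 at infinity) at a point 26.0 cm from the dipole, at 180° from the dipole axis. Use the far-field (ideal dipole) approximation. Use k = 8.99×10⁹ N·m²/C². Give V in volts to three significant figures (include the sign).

V ≈ -0.00974 V

Dipole moment p = qd = (8.20×10⁻¹² C)(0.00893 m) = 7.323×10⁻¹⁴ C·m.
The dipole potential is V = kp cosθ / r².
V = (8.99×10⁹)(7.323×10⁻¹⁴)·cos180° / (0.260)² = -0.009739 V.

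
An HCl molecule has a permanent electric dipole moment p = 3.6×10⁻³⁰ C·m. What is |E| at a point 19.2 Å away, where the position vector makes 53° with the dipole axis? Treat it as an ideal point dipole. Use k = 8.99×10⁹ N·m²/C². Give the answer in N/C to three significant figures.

E ≈ 6.60×10⁶ N/C

At angle θ the dipole field magnitude is E = (kp/r³)·√(1 + 3cos²θ).
kp/r³ = (8.99×10⁹)(3.60×10⁻³⁰) / (1.92×10⁻⁹)³ = 4.573×10⁶ N/C.
√(1 + 3cos²53°) = √(1 + 3·0.3622) = √2.0865 ≈ 1.4445.
E ≈ 4.573×10⁶ × 1.444 = 6.605×10⁶ N/C.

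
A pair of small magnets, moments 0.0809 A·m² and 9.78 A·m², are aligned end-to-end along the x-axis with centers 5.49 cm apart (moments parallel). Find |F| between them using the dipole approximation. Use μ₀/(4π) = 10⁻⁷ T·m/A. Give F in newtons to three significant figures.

F ≈ 0.0523 N

On-axis B of dipole 1: B = (μ₀/4π)·2m₁/r³. Force on dipole 2: F = m₂·dB/dr.
dB/dr = −(μ₀/4π)·6m₁/r⁴, so |F| = (μ₀/4π)·6m₁m₂/r⁴.
F = 6(10⁻⁷)(0.0809)(9.78)/(0.0549)⁴ = 0.05226 N.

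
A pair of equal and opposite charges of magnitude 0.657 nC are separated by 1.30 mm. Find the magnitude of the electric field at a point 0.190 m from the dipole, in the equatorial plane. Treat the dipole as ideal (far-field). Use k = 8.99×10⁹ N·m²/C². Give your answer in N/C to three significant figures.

Dipole moment p = qd = (6.57×10⁻¹⁰ C)(0.00130 m) = 8.541×10⁻¹³ C·m.
In the equatorial plane E = kp/r³.
E = (8.99×10⁹)(8.541×10⁻¹³) / (0.190)³ = 1.119 N/C.

E ≈ 1.12 N/C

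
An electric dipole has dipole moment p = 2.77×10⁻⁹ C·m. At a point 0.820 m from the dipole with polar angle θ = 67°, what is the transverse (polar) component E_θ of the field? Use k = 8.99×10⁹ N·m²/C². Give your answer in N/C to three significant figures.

For a dipole, E_θ = (kp sinθ)/r³.
kp/r³ = (8.99×10⁹)(2.77×10⁻⁹)/(0.820)³ = 45.16 N/C.
E_θ = 45.16·sin67° = 41.57 N/C.

E_θ ≈ 41.6 N/C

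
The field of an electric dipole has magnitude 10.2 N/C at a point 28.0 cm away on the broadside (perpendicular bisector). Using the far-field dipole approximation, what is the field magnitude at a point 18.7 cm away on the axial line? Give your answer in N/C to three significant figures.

E ≈ 68.5 N/C

Dipole fields scale as 1/r³ in the far field.
The axial field is twice the equatorial field at the same r, so the geometry factor is 2/1.
E₂ = E₁ · (2/1) · (r₁/r₂)³ = 10.2 · 2 · (28.0/18.7)³.
(r₁/r₂)³ = (1.497)³ = 3.357.
E₂ ≈ 68.48 N/C.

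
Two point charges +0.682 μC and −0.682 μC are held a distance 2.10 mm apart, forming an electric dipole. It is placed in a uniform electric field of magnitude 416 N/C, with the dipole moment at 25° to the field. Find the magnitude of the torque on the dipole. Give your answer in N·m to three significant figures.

τ ≈ 2.52×10⁻⁷ N·m

Dipole moment p = qd = (6.82×10⁻⁷ C)(0.00210 m) = 1.432×10⁻⁹ C·m.
Torque on an electric dipole: τ = pE sinθ.
τ = (1.432×10⁻⁹)(416)·sin25° = 2.518×10⁻⁷ N·m.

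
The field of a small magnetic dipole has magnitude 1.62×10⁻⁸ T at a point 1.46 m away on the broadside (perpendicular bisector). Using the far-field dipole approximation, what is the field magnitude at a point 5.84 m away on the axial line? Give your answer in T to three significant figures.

B ≈ 5.06×10⁻¹⁰ T

Dipole fields scale as 1/r³ in the far field.
The axial field is twice the equatorial field at the same r, so the geometry factor is 2/1.
B₂ = B₁ · (2/1) · (r₁/r₂)³ = 1.62×10⁻⁸ · 2 · (1.46/5.84)³.
(r₁/r₂)³ = (0.25)³ = 0.01562.
B₂ ≈ 5.062×10⁻¹⁰ T.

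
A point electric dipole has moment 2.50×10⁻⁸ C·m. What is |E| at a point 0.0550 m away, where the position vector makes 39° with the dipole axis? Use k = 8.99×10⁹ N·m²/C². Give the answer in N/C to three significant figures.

At angle θ the dipole field magnitude is E = (kp/r³)·√(1 + 3cos²θ).
kp/r³ = (8.99×10⁹)(2.50×10⁻⁸) / (0.0550)³ = 1.351×10⁶ N/C.
√(1 + 3cos²39°) = √(1 + 3·0.6040) = √2.8119 ≈ 1.6769.
E ≈ 1.351×10⁶ × 1.677 = 2.265×10⁶ N/C.

E ≈ 2.27×10⁶ N/C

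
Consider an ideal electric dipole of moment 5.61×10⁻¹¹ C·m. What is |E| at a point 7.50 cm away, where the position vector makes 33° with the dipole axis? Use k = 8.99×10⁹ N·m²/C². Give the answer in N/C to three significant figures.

At angle θ the dipole field magnitude is E = (kp/r³)·√(1 + 3cos²θ).
kp/r³ = (8.99×10⁹)(5.61×10⁻¹¹) / (0.0750)³ = 1195 N/C.
√(1 + 3cos²33°) = √(1 + 3·0.7034) = √3.1101 ≈ 1.7635.
E ≈ 1195 × 1.764 = 2108 N/C.

E ≈ 2110 N/C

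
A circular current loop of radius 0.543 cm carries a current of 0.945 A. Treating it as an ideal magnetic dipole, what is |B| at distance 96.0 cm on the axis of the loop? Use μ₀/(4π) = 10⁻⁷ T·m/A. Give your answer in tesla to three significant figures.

Magnetic moment m = IA = Iπa² = (0.945)·π·(0.00543)² = 8.753×10⁻⁵ A·m².
On axis B = (μ₀/4π)·2m/r³.
B = 2·(10⁻⁷)·(8.753×10⁻⁵) / (0.960)³ = 1.979×10⁻¹¹ T.

B ≈ 1.98×10⁻¹¹ T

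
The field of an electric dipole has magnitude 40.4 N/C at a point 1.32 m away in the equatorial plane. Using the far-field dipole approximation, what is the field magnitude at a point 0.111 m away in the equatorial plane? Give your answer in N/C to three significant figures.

E ≈ 6.79×10⁴ N/C

Dipole fields scale as 1/r³ in the far field; the geometry is the same at both points.
E₂ = E₁ · (r₁/r₂)³ = 40.4 · (1.32/0.111)³.
(r₁/r₂)³ = (11.89)³ = 1682.
E₂ ≈ 6.794×10⁴ N/C.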